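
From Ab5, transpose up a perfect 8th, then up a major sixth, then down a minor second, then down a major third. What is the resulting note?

C7

Ab5 up a perfect octave → Ab6 (12 semitones).
Up a major sixth from Ab6: F7 (9 semitones up).
Down a minor second from F7: E7 (1 semitone down).
A major third down from E7 is C7.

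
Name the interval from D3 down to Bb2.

Descending from D3 to Bb2 is the same interval as ascending Bb2 to D3.
B to D spans three letter names (B-C-D) — that makes it a third of some quality.
Counting semitones, Bb2→D3 is 4, which is the major third.

major third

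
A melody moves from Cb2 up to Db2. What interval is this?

C to D spans two letter names (C-D): a second.
Cb2 to Db2 is 2 semitones, matching the major second exactly, so the quality is major.

major 2nd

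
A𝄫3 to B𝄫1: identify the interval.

Descending from Abb3 to Bbb1 is the same interval as ascending Bbb1 to Abb3.
B to A spans seven letter names (B-C-D-E-F-G-A), plus an octave: a fourteenth.
At 22 semitones, Bbb1→Abb3 falls one short of a major fourteenth: minor.
(Equivalently, a compound minor seventh: a minor seventh plus an octave.)

minor fourteenth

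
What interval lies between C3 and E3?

major third

C to E spans three letter names (C-D-E), so the interval is some kind of third.
C3 to E3 is 4 semitones, matching the major third exactly, so the quality is major.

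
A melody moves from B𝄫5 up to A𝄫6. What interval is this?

minor 7th

B to A spans seven letter names (B-C-D-E-F-G-A) — that makes it a seventh of some quality.
At 10 semitones, Bbb5→Abb6 falls one short of a major seventh: minor.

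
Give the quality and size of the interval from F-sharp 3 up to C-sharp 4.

perfect fifth

F to C spans five letter names (F-G-A-B-C): a fifth.
The perfect fifth spans 7 semitones, and F#3 to C#4 is exactly 7 semitones — so this is a perfect fifth.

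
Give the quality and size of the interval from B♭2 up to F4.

perfect twelfth

B to F spans five letter names (B-C-D-E-F), plus an octave: a twelfth.
The perfect twelfth spans 19 semitones, and Bb2 to F4 is exactly 19 semitones — so this is a perfect twelfth.
(Equivalently, a compound perfect fifth: a perfect fifth plus an octave.)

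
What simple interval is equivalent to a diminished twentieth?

diminished sixth

Subtracting seven from the interval number removes an octave: 20 − 14 = 6.
Quality carries through unchanged, so the simple form is a diminished sixth.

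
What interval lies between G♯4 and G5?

diminished octave

G to G is the same letter name, plus an octave: an octave.
G#4 to G5 spans 11 semitones — one semitone narrower than the perfect octave (12) — giving a diminished octave.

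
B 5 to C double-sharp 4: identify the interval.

diminished fourteenth

Descending from B5 to C##4 is the same interval as ascending C##4 to B5.
C to B spans seven letter names (C-D-E-F-G-A-B), plus an octave, so the interval is some kind of fourteenth.
C##4 to B5 spans 21 semitones — two semitones narrower than the major fourteenth (23) — giving a diminished fourteenth.
(Equivalently, a compound diminished seventh: a diminished seventh plus an octave.)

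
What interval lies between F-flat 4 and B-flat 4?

F to B spans four letter names (F-G-A-B) — that makes it a fourth of some quality.
Fb4 to Bb4 spans 6 semitones — one semitone wider than the perfect fourth (5) — giving an augmented fourth.

A4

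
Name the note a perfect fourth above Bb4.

Eb5

Counting four letter names up from B lands on E.
A perfect fourth is 5 semitones; 5 semitones up from Bb4 gives Eb5.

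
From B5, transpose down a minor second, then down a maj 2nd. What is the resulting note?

G#5

A minor second down from B5 is A#5.
A major second down from A#5 is G#5.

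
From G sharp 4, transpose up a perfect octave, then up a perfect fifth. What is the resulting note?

A perfect octave up from G#4 is G#5.
G#5 up a perfect fifth → D#6 (7 semitones).

D sharp 6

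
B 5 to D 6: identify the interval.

B to D spans three letter names (B-C-D), so the interval is some kind of third.
B5 to D6 is 3 semitones, a half step short of the major third (4), so this is minor.

minor 3rd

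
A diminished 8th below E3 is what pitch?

The letter stays E (same as the start), shifted an octave down.
A diminished octave is 11 semitones; 11 semitones down from E3 gives E#2.

E#2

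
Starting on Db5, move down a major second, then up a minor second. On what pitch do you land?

Down a major second from Db5: Cb5 (2 semitones down).
Cb5 up a minor second → Dbb5 (1 semitone).

Dbb5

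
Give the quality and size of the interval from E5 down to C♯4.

minor tenth

Descending from E5 to C#4 is the same interval as ascending C#4 to E5.
C to E spans three letter names (C-D-E), plus an octave — that makes it a tenth of some quality.
C#4 to E5 is 15 semitones, a half step short of the major tenth (16), so this is minor.
(Equivalently, a compound minor third: a minor third plus an octave.)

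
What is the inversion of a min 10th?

First reduce the compound minor tenth to its simple form, a minor third.
Interval numbers invert to sum to nine: 3 + 6 = 9, so a third inverts to a sixth.
The quality also flips — minor becomes major — giving a major sixth.

major 6th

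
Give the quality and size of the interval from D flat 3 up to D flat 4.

P8

D to D is the same letter name, plus an octave — that makes it an octave of some quality.
Db3 to Db4 is 12 semitones, matching the perfect octave exactly, so the quality is perfect.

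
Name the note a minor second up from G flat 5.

The second takes the letter from G up to A.
A minor second spans 1 semitone, so from Gb5 the target pitch is Abb5.

A double-flat 5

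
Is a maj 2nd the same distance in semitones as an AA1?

Yes

A major second = 2 semitones = a doubly augmented unison; enharmonically equal.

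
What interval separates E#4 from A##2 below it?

Descending from E#4 to A##2 is the same interval as ascending A##2 to E#4.
A to E spans five letter names (A-B-C-D-E), plus an octave, so the interval is some kind of twelfth.
The perfect twelfth is 19 semitones; here we have 18, one semitone narrower: diminished.
(Equivalently, a compound diminished fifth: a diminished fifth plus an octave.)

diminished twelfth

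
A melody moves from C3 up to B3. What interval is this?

major seventh

C to B spans seven letter names (C-D-E-F-G-A-B) — that makes it a seventh of some quality.
Counting semitones, C3→B3 is 11, which is the major seventh.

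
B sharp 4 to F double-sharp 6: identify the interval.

B to F spans five letter names (B-C-D-E-F), plus an octave — that makes it a twelfth of some quality.
Counting semitones, B#4→F##6 is 19, which is the perfect twelfth.
(Equivalently, a compound perfect fifth: a perfect fifth plus an octave.)

perfect twelfth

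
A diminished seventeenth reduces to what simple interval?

diminished 3rd

Each octave removed subtracts seven from the number: 17 − 14 = 3.
So a diminished seventeenth is 2 octaves plus a diminished third. The quality is unchanged.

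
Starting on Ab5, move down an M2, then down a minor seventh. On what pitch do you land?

Ab4

Ab5 down a major second → Gb5 (2 semitones).
A minor seventh down from Gb5 is Ab4.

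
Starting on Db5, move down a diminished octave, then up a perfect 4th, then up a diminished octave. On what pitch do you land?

Db5 down a diminished octave → D4 (11 semitones).
A perfect fourth up from D4 is G4.
Up a diminished octave from G4: Gb5 (11 semitones up).

Gb5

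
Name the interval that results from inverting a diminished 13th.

First reduce the compound diminished thirteenth to its simple form, a diminished sixth.
Inverted interval numbers add to nine, so a sixth pairs with a third (6 + 3 = 9).
And diminished becomes augmented under inversion, so we get an augmented third.

augmented 3rd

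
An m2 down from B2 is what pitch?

A#2

Two letter names down from B: A.
A minor second spans 1 semitone, so from B2 the target pitch is A#2.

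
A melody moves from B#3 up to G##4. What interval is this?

major 6th

B to G spans six letter names (B-C-D-E-F-G): a sixth.
B#3 to G##4 is 9 semitones, matching the major sixth exactly, so the quality is major.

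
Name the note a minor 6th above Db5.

Bbb5

Counting six letter names up from D lands on B.
A minor sixth spans 8 semitones, so from Db5 the target pitch is Bbb5.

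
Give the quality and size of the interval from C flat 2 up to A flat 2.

C to A spans six letter names (C-D-E-F-G-A) — that makes it a sixth of some quality.
Cb2 to Ab2 is 9 semitones, matching the major sixth exactly, so the quality is major.

major 6th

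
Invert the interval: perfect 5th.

perfect 4th

Interval numbers invert to sum to nine: 5 + 4 = 9, so a fifth inverts to a fourth.
And perfect stays perfect under inversion, so we get a perfect fourth.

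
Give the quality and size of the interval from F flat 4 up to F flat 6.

F to F is the same letter name, plus 2 octaves, so the interval is some kind of fifteenth.
Counting semitones, Fb4→Fb6 is 24, which is the perfect fifteenth.
(Equivalently, a compound perfect octave: a perfect octave plus an octave.)

perfect fifteenth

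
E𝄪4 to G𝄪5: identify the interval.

E to G spans three letter names (E-F-G), plus an octave, so the interval is some kind of tenth.
A major tenth would be 16 semitones, but E##4 to G##5 is 15 — one semitone narrower, making it a minor tenth.
(Equivalently, a compound minor third: a minor third plus an octave.)

m10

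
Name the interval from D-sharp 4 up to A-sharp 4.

D to A spans five letter names (D-E-F-G-A): a fifth.
The perfect fifth spans 7 semitones, and D#4 to A#4 is exactly 7 semitones — so this is a perfect fifth.

P5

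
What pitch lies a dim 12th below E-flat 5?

Counting five letter names plus an octave down from E lands on A.
Moving 18 semitones down from Eb5 (the size of a diminished twelfth) reaches A3.

A 3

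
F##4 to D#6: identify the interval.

F to D spans six letter names (F-G-A-B-C-D), plus an octave, so the interval is some kind of thirteenth.
F##4 to D#6 is 20 semitones, a half step short of the major thirteenth (21), so this is minor.
(Equivalently, a compound minor sixth: a minor sixth plus an octave.)

minor thirteenth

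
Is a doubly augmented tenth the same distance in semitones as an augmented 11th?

Yes

A doubly augmented tenth spans 18 semitones, and an augmented eleventh also spans 18 semitones — they're enharmonic.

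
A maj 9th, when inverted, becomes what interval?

First reduce the compound major ninth to its simple form, a major second.
Interval numbers invert to sum to nine: 2 + 7 = 9, so a second inverts to a seventh.
Quality inverts too: major becomes minor. That makes the inversion a minor seventh.

m7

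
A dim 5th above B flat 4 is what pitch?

F flat 5

The fifth takes the letter from B up to F.
A diminished fifth is 6 semitones; 6 semitones up from Bb4 gives Fb5.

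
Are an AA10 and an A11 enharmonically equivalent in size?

Yes

A doubly augmented tenth = 18 semitones = an augmented eleventh; enharmonically equal.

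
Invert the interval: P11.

P5

First reduce the compound perfect eleventh to its simple form, a perfect fourth.
Inverted interval numbers add to nine, so a fourth pairs with a fifth (4 + 5 = 9).
And perfect stays perfect under inversion, so we get a perfect fifth.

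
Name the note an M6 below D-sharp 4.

Counting six letter names down from D lands on F.
Moving 9 semitones down from D#4 (the size of a major sixth) reaches F#3.

F-sharp 3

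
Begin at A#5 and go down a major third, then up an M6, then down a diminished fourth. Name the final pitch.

A##5

A#5 down a major third → F#5 (4 semitones).
Up a major sixth from F#5: D#6 (9 semitones up).
Down a diminished fourth from D#6: A##5 (4 semitones down).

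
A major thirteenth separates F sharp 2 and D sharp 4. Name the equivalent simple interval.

M6

Subtracting seven from the interval number removes an octave: 13 − 7 = 6.
So a major thirteenth is an octave plus a major sixth. The quality is unchanged.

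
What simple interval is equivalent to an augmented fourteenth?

augmented 7th

Take out an octave (7 from the number): 14 − 7 = 7.
Quality carries through unchanged, so the simple form is an augmented seventh.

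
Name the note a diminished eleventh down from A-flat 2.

Counting four letter names plus an octave down from A lands on E.
A diminished eleventh spans 16 semitones, so from Ab2 the target pitch is E1.

E 1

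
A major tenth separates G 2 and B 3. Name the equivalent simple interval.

major third

Subtracting seven from the interval number removes an octave: 10 − 7 = 3.
Quality carries through unchanged, so the simple form is a major third.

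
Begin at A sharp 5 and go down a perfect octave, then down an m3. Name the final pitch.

F double-sharp 4

Down a perfect octave from A#5: A#4 (12 semitones down).
Down a minor third from A#4: F##4 (3 semitones down).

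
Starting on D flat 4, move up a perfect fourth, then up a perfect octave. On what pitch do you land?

G flat 5

Db4 up a perfect fourth → Gb4 (5 semitones).
Gb4 up a perfect octave → Gb5 (12 semitones).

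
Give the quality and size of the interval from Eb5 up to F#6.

augmented ninth

E to F spans two letter names (E-F), plus an octave — that makes it a ninth of some quality.
The major ninth is 14 semitones; here we have 15, one semitone wider: augmented.
(Equivalently, a compound augmented second: an augmented second plus an octave.)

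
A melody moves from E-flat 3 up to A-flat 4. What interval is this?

E to A spans four letter names (E-F-G-A), plus an octave, so the interval is some kind of eleventh.
Eb3 to Ab4 is 17 semitones, matching the perfect eleventh exactly, so the quality is perfect.
(Equivalently, a compound perfect fourth: a perfect fourth plus an octave.)

perfect eleventh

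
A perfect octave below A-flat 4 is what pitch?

A-flat 3

For an octave the letter name doesn't change: still A, an octave down.
A perfect octave is 12 semitones; 12 semitones down from Ab4 gives Ab3.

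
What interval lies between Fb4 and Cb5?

F to C spans five letter names (F-G-A-B-C): a fifth.
The perfect fifth spans 7 semitones, and Fb4 to Cb5 is exactly 7 semitones — so this is a perfect fifth.

perfect fifth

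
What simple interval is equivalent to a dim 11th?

diminished fourth

Take out an octave (7 from the number): 11 − 7 = 4.
Quality carries through unchanged, so the simple form is a diminished fourth.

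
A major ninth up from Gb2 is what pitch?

The ninth's letter: G up two letter names plus an octave → A.
A major ninth is 14 semitones; 14 semitones up from Gb2 gives Ab3.

Ab3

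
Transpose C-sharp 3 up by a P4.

F-sharp 3

Counting four letter names up from C lands on F.
A perfect fourth is 5 semitones; 5 semitones up from C#3 gives F#3.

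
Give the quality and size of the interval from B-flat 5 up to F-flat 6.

B to F spans five letter names (B-C-D-E-F) — that makes it a fifth of some quality.
A perfect fifth would be 7 semitones; Bb5 to Fb6 is 6, one semitone narrower, so the interval is diminished.

diminished fifth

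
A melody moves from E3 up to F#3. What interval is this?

E to F spans two letter names (E-F): a second.
Counting semitones, E3→F#3 is 2, which is the major second.

major second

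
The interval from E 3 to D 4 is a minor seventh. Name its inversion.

The rule of nine gives the new number: 9 − 7 = 2, so a seventh becomes a second.
The quality also flips — minor becomes major — giving a major second.

major second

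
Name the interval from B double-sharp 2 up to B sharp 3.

B to B is the same letter name, plus an octave — that makes it an octave of some quality.
A perfect octave would be 12 semitones; B##2 to B#3 is 11, one semitone narrower, so the interval is diminished.

diminished 8th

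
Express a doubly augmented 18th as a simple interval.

Take out 2 octaves (14 from the number): 18 − 14 = 4.
Quality carries through unchanged, so the simple form is a doubly augmented fourth.

doubly augmented fourth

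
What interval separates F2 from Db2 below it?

Descending from F2 to Db2 is the same interval as ascending Db2 to F2.
D to F spans three letter names (D-E-F), so the interval is some kind of third.
Counting semitones, Db2→F2 is 4, which is the major third.

M3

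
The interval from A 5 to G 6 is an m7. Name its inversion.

Inverted interval numbers add to nine, so a seventh pairs with a second (7 + 2 = 9).
Quality inverts too: minor becomes major. That makes the inversion a major second.

major 2nd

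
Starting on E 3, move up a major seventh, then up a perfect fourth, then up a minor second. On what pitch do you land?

Up a major seventh from E3: D#4 (11 semitones up).
D#4 up a perfect fourth → G#4 (5 semitones).
G#4 up a minor second → A4 (1 semitone).

A 4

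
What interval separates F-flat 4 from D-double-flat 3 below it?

Descending from Fb4 to Dbb3 is the same interval as ascending Dbb3 to Fb4.
D to F spans three letter names (D-E-F), plus an octave: a tenth.
The major tenth spans 16 semitones, and Dbb3 to Fb4 is exactly 16 semitones — so this is a major tenth.
(Equivalently, a compound major third: a major third plus an octave.)

major tenth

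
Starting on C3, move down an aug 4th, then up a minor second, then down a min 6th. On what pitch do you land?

Cb2

Down an augmented fourth from C3: Gb2 (6 semitones down).
Up a minor second from Gb2: Abb2 (1 semitone up).
Down a minor sixth from Abb2: Cb2 (8 semitones down).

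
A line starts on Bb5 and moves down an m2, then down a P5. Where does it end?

Down a minor second from Bb5: A5 (1 semitone down).
A5 down a perfect fifth → D5 (7 semitones).

D5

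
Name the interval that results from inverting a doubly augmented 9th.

First reduce the compound doubly augmented ninth to its simple form, a doubly augmented second.
The rule of nine gives the new number: 9 − 2 = 7, so a second becomes a seventh.
Quality inverts too: doubly augmented becomes doubly diminished. That makes the inversion a doubly diminished seventh.

dd7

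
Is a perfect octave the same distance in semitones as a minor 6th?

No

12 semitones (perfect octave) vs 8 semitones (minor sixth): not equal.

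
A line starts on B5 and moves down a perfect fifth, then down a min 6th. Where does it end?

B5 down a perfect fifth → E5 (7 semitones).
A minor sixth down from E5 is G#4.

G#4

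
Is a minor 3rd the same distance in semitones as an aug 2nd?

Yes

A minor third spans 3 semitones, and an augmented second also spans 3 semitones — they're enharmonic.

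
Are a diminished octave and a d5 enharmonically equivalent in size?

No

A diminished octave spans 11 semitones; a diminished fifth spans 6 semitones. They differ by 5.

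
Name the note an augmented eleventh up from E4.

A#5

Four letters up from E (plus an octave) reaches A.
An augmented eleventh is 18 semitones; 18 semitones up from E4 gives A#5.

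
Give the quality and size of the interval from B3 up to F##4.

augmented 5th

B to F spans five letter names (B-C-D-E-F): a fifth.
The perfect fifth is 7 semitones; here we have 8, one semitone wider: augmented.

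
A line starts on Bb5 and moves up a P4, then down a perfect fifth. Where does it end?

Up a perfect fourth from Bb5: Eb6 (5 semitones up).
A perfect fifth down from Eb6 is Ab5.

Ab5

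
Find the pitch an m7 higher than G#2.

Seven letter names up from G: F.
A minor seventh is 10 semitones; 10 semitones up from G#2 gives F#3.

F#3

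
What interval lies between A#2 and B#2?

major second

A to B spans two letter names (A-B) — that makes it a second of some quality.
The major second spans 2 semitones, and A#2 to B#2 is exactly 2 semitones — so this is a major second.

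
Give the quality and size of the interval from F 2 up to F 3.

perfect octave

F to F is the same letter name, plus an octave, so the interval is some kind of octave.
Counting semitones, F2→F3 is 12, which is the perfect octave.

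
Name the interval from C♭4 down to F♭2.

P12

Descending from Cb4 to Fb2 is the same interval as ascending Fb2 to Cb4.
F to C spans five letter names (F-G-A-B-C), plus an octave, so the interval is some kind of twelfth.
Counting semitones, Fb2→Cb4 is 19, which is the perfect twelfth.
(Equivalently, a compound perfect fifth: a perfect fifth plus an octave.)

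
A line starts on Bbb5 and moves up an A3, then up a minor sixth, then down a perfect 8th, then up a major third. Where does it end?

Up an augmented third from Bbb5: D6 (5 semitones up).
D6 up a minor sixth → Bb6 (8 semitones).
Bb6 down a perfect octave → Bb5 (12 semitones).
Up a major third from Bb5: D6 (4 semitones up).

D6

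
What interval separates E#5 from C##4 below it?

minor tenth

Descending from E#5 to C##4 is the same interval as ascending C##4 to E#5.
C to E spans three letter names (C-D-E), plus an octave: a tenth.
C##4 to E#5 is 15 semitones, a half step short of the major tenth (16), so this is minor.
(Equivalently, a compound minor third: a minor third plus an octave.)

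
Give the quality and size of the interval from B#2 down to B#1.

Descending from B#2 to B#1 is the same interval as ascending B#1 to B#2.
B to B is the same letter name, plus an octave, so the interval is some kind of octave.
Counting semitones, B#1→B#2 is 12, which is the perfect octave.

perfect octave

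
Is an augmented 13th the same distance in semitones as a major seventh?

An augmented thirteenth is 22 semitones but a major seventh is 11 semitones — different sizes.

No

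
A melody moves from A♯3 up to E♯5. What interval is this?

A to E spans five letter names (A-B-C-D-E), plus an octave — that makes it a twelfth of some quality.
The perfect twelfth spans 19 semitones, and A#3 to E#5 is exactly 19 semitones — so this is a perfect twelfth.
(Equivalently, a compound perfect fifth: a perfect fifth plus an octave.)

P12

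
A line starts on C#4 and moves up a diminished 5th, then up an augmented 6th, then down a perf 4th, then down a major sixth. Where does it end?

C#4 up a diminished fifth → G4 (6 semitones).
Up an augmented sixth from G4: E#5 (10 semitones up).
Down a perfect fourth from E#5: B#4 (5 semitones down).
Down a major sixth from B#4: D#4 (9 semitones down).

D#4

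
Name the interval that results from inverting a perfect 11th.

perfect 5th

First reduce the compound perfect eleventh to its simple form, a perfect fourth.
The rule of nine gives the new number: 9 − 4 = 5, so a fourth becomes a fifth.
The quality also flips — perfect stays perfect — giving a perfect fifth.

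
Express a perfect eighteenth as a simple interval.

Each octave removed subtracts seven from the number: 18 − 14 = 4.
So a perfect eighteenth is 2 octaves plus a perfect fourth. The quality is unchanged.

perfect fourth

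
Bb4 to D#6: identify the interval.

B to D spans three letter names (B-C-D), plus an octave, so the interval is some kind of tenth.
The major tenth is 16 semitones; here we have 17, one semitone wider: augmented.
(Equivalently, a compound augmented third: an augmented third plus an octave.)

augmented tenth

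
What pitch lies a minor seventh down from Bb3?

C3

Seven letter names down from B: C.
A minor seventh is 10 semitones; 10 semitones down from Bb3 gives C3.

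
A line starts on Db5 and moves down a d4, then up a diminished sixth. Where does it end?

A diminished fourth down from Db5 is A4.
A4 up a diminished sixth → Fb5 (7 semitones).

Fb5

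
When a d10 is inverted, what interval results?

First reduce the compound diminished tenth to its simple form, a diminished third.
The rule of nine gives the new number: 9 − 3 = 6, so a third becomes a sixth.
And diminished becomes augmented under inversion, so we get an augmented sixth.

augmented sixth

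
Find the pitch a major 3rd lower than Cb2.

Abb1

Counting three letter names down from C lands on A.
A major third spans 4 semitones, so from Cb2 the target pitch is Abb1.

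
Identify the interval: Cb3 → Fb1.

P12

Descending from Cb3 to Fb1 is the same interval as ascending Fb1 to Cb3.
F to C spans five letter names (F-G-A-B-C), plus an octave, so the interval is some kind of twelfth.
Fb1 to Cb3 is 19 semitones, matching the perfect twelfth exactly, so the quality is perfect.
(Equivalently, a compound perfect fifth: a perfect fifth plus an octave.)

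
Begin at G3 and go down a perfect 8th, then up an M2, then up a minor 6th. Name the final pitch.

F3

G3 down a perfect octave → G2 (12 semitones).
Up a major second from G2: A2 (2 semitones up).
A2 up a minor sixth → F3 (8 semitones).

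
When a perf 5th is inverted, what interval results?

The rule of nine gives the new number: 9 − 5 = 4, so a fifth becomes a fourth.
The quality also flips — perfect stays perfect — giving a perfect fourth.

P4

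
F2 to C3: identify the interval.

F to C spans five letter names (F-G-A-B-C) — that makes it a fifth of some quality.
Counting semitones, F2→C3 is 7, which is the perfect fifth.

perfect 5th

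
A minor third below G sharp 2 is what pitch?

Counting three letter names down from G lands on E.
Moving 3 semitones down from G#2 (the size of a minor third) reaches E#2.

E sharp 2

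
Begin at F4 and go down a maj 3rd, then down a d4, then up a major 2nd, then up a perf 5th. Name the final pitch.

F#4

Down a major third from F4: Db4 (4 semitones down).
A diminished fourth down from Db4 is A3.
Up a major second from A3: B3 (2 semitones up).
B3 up a perfect fifth → F#4 (7 semitones).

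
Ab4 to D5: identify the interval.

A to D spans four letter names (A-B-C-D): a fourth.
A perfect fourth would be 5 semitones; Ab4 to D5 is 6, one semitone wider, so the interval is augmented.

augmented fourth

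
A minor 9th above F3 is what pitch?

Gb4

Two letters up from F (plus an octave) reaches G.
Moving 13 semitones up from F3 (the size of a minor ninth) reaches Gb4.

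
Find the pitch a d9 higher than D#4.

Eb5

The ninth's letter: D up two letter names plus an octave → E.
Moving 12 semitones up from D#4 (the size of a diminished ninth) reaches Eb5.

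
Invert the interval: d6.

augmented third

Inverted interval numbers add to nine, so a sixth pairs with a third (6 + 3 = 9).
And diminished becomes augmented under inversion, so we get an augmented third.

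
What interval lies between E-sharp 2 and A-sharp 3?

perfect eleventh

E to A spans four letter names (E-F-G-A), plus an octave, so the interval is some kind of eleventh.
Counting semitones, E#2→A#3 is 17, which is the perfect eleventh.
(Equivalently, a compound perfect fourth: a perfect fourth plus an octave.)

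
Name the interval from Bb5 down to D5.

minor sixth

Descending from Bb5 to D5 is the same interval as ascending D5 to Bb5.
D to B spans six letter names (D-E-F-G-A-B), so the interval is some kind of sixth.
At 8 semitones, D5→Bb5 falls one short of a major sixth: minor.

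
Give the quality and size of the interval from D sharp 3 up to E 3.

D to E spans two letter names (D-E): a second.
A major second would be 2 semitones, but D#3 to E3 is 1 — one semitone narrower, making it a minor second.

minor 2nd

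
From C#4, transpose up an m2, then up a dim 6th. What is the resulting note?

A minor second up from C#4 is D4.
Up a diminished sixth from D4: Bbb4 (7 semitones up).

Bbb4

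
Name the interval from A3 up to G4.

m7

A to G spans seven letter names (A-B-C-D-E-F-G): a seventh.
A3 to G4 is 10 semitones, a half step short of the major seventh (11), so this is minor.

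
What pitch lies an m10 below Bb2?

Three letters down from B (plus an octave) reaches G.
A minor tenth spans 15 semitones, so from Bb2 the target pitch is G1.

G1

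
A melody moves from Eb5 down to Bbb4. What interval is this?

augmented 4th

Descending from Eb5 to Bbb4 is the same interval as ascending Bbb4 to Eb5.
B to E spans four letter names (B-C-D-E): a fourth.
A perfect fourth would be 5 semitones; Bbb4 to Eb5 is 6, one semitone wider, so the interval is augmented.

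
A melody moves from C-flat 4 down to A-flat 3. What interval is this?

minor third

Descending from Cb4 to Ab3 is the same interval as ascending Ab3 to Cb4.
A to C spans three letter names (A-B-C), so the interval is some kind of third.
At 3 semitones, Ab3→Cb4 falls one short of a major third: minor.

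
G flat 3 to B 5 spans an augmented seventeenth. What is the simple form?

A3

Subtracting seven from the interval number removes an octave: 17 − 14 = 3.
That makes an augmented seventeenth a compound augmented third — 2 octaves plus an augmented third.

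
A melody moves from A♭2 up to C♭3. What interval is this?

minor third

A to C spans three letter names (A-B-C), so the interval is some kind of third.
Ab2 to Cb3 is 3 semitones, a half step short of the major third (4), so this is minor.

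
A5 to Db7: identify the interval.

d11

A to D spans four letter names (A-B-C-D), plus an octave — that makes it an eleventh of some quality.
A5 to Db7 spans 16 semitones — one semitone narrower than the perfect eleventh (17) — giving a diminished eleventh.
(Equivalently, a compound diminished fourth: a diminished fourth plus an octave.)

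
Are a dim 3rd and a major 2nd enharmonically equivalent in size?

Both span 2 semitones: a diminished third and a major second are the same chromatic distance.

Yes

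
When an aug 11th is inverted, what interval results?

diminished 5th

First reduce the compound augmented eleventh to its simple form, an augmented fourth.
Interval numbers invert to sum to nine: 4 + 5 = 9, so a fourth inverts to a fifth.
And augmented becomes diminished under inversion, so we get a diminished fifth.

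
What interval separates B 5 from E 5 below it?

perfect 5th

Descending from B5 to E5 is the same interval as ascending E5 to B5.
E to B spans five letter names (E-F-G-A-B) — that makes it a fifth of some quality.
E5 to B5 is 7 semitones, matching the perfect fifth exactly, so the quality is perfect.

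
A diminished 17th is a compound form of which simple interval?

Take out 2 octaves (14 from the number): 17 − 14 = 3.
Quality carries through unchanged, so the simple form is a diminished third.

diminished third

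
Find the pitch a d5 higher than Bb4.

Counting five letter names up from B lands on F.
A diminished fifth is 6 semitones; 6 semitones up from Bb4 gives Fb5.

Fb5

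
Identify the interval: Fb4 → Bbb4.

perfect fourth

F to B spans four letter names (F-G-A-B) — that makes it a fourth of some quality.
Fb4 to Bbb4 is 5 semitones, matching the perfect fourth exactly, so the quality is perfect.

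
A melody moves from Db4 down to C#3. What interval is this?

Descending from Db4 to C#3 is the same interval as ascending C#3 to Db4.
C to D spans two letter names (C-D), plus an octave, so the interval is some kind of ninth.
The major ninth is 14 semitones; here we have 12, two semitones narrower: diminished.

diminished ninth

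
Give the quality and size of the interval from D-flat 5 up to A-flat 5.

D to A spans five letter names (D-E-F-G-A) — that makes it a fifth of some quality.
The perfect fifth spans 7 semitones, and Db5 to Ab5 is exactly 7 semitones — so this is a perfect fifth.

P5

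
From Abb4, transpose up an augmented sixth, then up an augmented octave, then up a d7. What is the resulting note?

Eb7

Abb4 up an augmented sixth → F5 (10 semitones).
An augmented octave up from F5 is F#6.
A diminished seventh up from F#6 is Eb7.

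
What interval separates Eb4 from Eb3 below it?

perfect octave

Descending from Eb4 to Eb3 is the same interval as ascending Eb3 to Eb4.
E to E is the same letter name, plus an octave: an octave.
Counting semitones, Eb3→Eb4 is 12, which is the perfect octave.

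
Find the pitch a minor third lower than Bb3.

G3

Counting three letter names down from B lands on G.
A minor third spans 3 semitones, so from Bb3 the target pitch is G3.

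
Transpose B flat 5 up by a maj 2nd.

Two letter names up from B: C.
A major second is 2 semitones; 2 semitones up from Bb5 gives C6.

C 6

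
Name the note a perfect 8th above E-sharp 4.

E-sharp 5

The letter stays E (same as the start), shifted an octave up.
Moving 12 semitones up from E#4 (the size of a perfect octave) reaches E#5.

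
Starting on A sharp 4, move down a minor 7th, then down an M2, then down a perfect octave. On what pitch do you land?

A#4 down a minor seventh → B#3 (10 semitones).
A major second down from B#3 is A#3.
A perfect octave down from A#3 is A#2.

A sharp 2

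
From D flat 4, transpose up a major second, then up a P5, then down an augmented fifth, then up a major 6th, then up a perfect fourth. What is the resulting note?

F flat 5

A major second up from Db4 is Eb4.
A perfect fifth up from Eb4 is Bb4.
An augmented fifth down from Bb4 is Ebb4.
Ebb4 up a major sixth → Cb5 (9 semitones).
Cb5 up a perfect fourth → Fb5 (5 semitones).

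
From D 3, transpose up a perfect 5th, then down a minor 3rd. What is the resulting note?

D3 up a perfect fifth → A3 (7 semitones).
A3 down a minor third → F#3 (3 semitones).

F sharp 3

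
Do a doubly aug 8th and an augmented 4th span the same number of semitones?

No

14 semitones (doubly augmented octave) vs 6 semitones (augmented fourth): not equal.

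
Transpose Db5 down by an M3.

The third takes the letter from D down to B.
A major third spans 4 semitones, so from Db5 the target pitch is Bbb4.

Bbb4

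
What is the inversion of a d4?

Interval numbers invert to sum to nine: 4 + 5 = 9, so a fourth inverts to a fifth.
The quality also flips — diminished becomes augmented — giving an augmented fifth.

augmented fifth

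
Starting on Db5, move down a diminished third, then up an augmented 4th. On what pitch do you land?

E#5

Db5 down a diminished third → B4 (2 semitones).
B4 up an augmented fourth → E#5 (6 semitones).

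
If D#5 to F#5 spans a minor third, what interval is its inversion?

Inverted interval numbers add to nine, so a third pairs with a sixth (3 + 6 = 9).
The quality also flips — minor becomes major — giving a major sixth.

major 6th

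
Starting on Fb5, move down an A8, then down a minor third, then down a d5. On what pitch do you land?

Down an augmented octave from Fb5: Fbb4 (13 semitones down).
A minor third down from Fbb4 is Dbb4.
A diminished fifth down from Dbb4 is Gb3.

Gb3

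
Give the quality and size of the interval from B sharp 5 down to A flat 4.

doubly augmented 9th

Descending from B#5 to Ab4 is the same interval as ascending Ab4 to B#5.
A to B spans two letter names (A-B), plus an octave, so the interval is some kind of ninth.
Ab4 to B#5 spans 16 semitones — two semitones wider than the major ninth (14) — giving a doubly augmented ninth.
(Equivalently, a compound doubly augmented second: a doubly augmented second plus an octave.)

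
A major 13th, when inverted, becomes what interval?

First reduce the compound major thirteenth to its simple form, a major sixth.
Inverted interval numbers add to nine, so a sixth pairs with a third (6 + 3 = 9).
Quality inverts too: major becomes minor. That makes the inversion a minor third.

minor third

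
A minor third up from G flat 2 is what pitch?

Three letter names up from G: B.
Moving 3 semitones up from Gb2 (the size of a minor third) reaches Bbb2.

B double-flat 2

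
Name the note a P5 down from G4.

Counting five letter names down from G lands on C.
A perfect fifth is 7 semitones; 7 semitones down from G4 gives C4.

C4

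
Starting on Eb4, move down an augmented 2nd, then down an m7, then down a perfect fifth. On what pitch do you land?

Abb2

Eb4 down an augmented second → Dbb4 (3 semitones).
A minor seventh down from Dbb4 is Ebb3.
Down a perfect fifth from Ebb3: Abb2 (7 semitones down).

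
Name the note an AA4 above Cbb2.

The fourth takes the letter from C up to F.
A doubly augmented fourth is 7 semitones; 7 semitones up from Cbb2 gives F2.

F2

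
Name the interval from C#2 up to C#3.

C to C is the same letter name, plus an octave — that makes it an octave of some quality.
The perfect octave spans 12 semitones, and C#2 to C#3 is exactly 12 semitones — so this is a perfect octave.

perfect 8th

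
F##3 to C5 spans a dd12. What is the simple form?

Each octave removed subtracts seven from the number: 12 − 7 = 5.
So a doubly diminished twelfth is an octave plus a doubly diminished fifth. The quality is unchanged.

doubly diminished fifth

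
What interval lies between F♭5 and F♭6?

F to F is the same letter name, plus an octave — that makes it an octave of some quality.
Counting semitones, Fb5→Fb6 is 12, which is the perfect octave.

perfect octave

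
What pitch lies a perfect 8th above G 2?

G 3

For an octave the letter name doesn't change: still G, an octave up.
A perfect octave is 12 semitones; 12 semitones up from G2 gives G3.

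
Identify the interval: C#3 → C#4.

perfect 8th

C to C is the same letter name, plus an octave, so the interval is some kind of octave.
Counting semitones, C#3→C#4 is 12, which is the perfect octave.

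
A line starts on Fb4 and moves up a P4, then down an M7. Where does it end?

Fb4 up a perfect fourth → Bbb4 (5 semitones).
Bbb4 down a major seventh → Cbb4 (11 semitones).

Cbb4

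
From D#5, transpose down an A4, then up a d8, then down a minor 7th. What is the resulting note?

Down an augmented fourth from D#5: A4 (6 semitones down).
Up a diminished octave from A4: Ab5 (11 semitones up).
Down a minor seventh from Ab5: Bb4 (10 semitones down).

Bb4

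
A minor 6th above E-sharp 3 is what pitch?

C-sharp 4

Counting six letter names up from E lands on C.
A minor sixth spans 8 semitones, so from E#3 the target pitch is C#4.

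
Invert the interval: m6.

Inverted interval numbers add to nine, so a sixth pairs with a third (6 + 3 = 9).
And minor becomes major under inversion, so we get a major third.

M3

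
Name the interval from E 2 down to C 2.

Descending from E2 to C2 is the same interval as ascending C2 to E2.
C to E spans three letter names (C-D-E): a third.
C2 to E2 is 4 semitones, matching the major third exactly, so the quality is major.

major third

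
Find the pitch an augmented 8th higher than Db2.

An octave keeps the letter name D, an octave up from D.
An augmented octave spans 13 semitones, so from Db2 the target pitch is D3.

D3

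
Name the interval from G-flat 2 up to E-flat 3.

M6

G to E spans six letter names (G-A-B-C-D-E) — that makes it a sixth of some quality.
Counting semitones, Gb2→Eb3 is 9, which is the major sixth.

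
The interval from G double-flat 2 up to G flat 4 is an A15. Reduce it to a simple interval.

Each octave removed subtracts seven from the number: 15 − 7 = 8.
Quality carries through unchanged, so the simple form is an augmented octave.

augmented 8th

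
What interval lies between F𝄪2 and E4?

F to E spans seven letter names (F-G-A-B-C-D-E), plus an octave: a fourteenth.
A major fourteenth would be 23 semitones; F##2 to E4 is 21, two semitones narrower, so the interval is diminished.
(Equivalently, a compound diminished seventh: a diminished seventh plus an octave.)

diminished 14th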